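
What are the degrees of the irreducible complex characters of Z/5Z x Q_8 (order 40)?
Dimensions: 1, 1, 1, 1, 1, 1, 1, 1, 1, 1, 1, 1, 1, 1, 1, 1, 1, 1, 1, 1, 2, 2, 2, 2, 2

Justification: There are 25 irreducibles (= number of conjugacy classes). Their dimensions d_i satisfy sum d_i^2 = |G| = 40: 1 + 1 + 1 + 1 + 1 + 1 + 1 + 1 + 1 + 1 + 1 + 1 + 1 + 1 + 1 + 1 + 1 + 1 + 1 + 1 + 4 + 4 + 4 + 4 + 4 = 40. (For the product with Z/5Z: each of the 5 1-dim characters of Z/5Z tensors with each irrep of Q_8, giving 5 copies of each Q_8-dimension.)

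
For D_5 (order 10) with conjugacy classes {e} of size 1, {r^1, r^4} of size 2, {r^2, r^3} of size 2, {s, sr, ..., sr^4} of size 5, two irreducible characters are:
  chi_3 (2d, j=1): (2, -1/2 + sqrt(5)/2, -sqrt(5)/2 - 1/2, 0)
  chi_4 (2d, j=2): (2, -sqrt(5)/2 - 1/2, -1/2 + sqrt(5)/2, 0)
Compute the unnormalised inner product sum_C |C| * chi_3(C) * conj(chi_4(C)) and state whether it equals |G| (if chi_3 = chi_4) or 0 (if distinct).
Sum = 0; so <chi_3, chi_4> = 0 (distinct irreducibles are orthogonal).

Reasoning: Compute term by term over conjugacy classes (|C| * chi_3(C) * conj(chi_4(C))):
  1*(2)*conj(2) + 2*(-1/2 + sqrt(5)/2)*conj(-sqrt(5)/2 - 1/2) + 2*(-sqrt(5)/2 - 1/2)*conj(-1/2 + sqrt(5)/2) + 5*(0)*conj(0)
  = (4) + (-2) + (-2) + (0)
  = 0.
Dividing by |G| = 10 gives 0/10 = 0, matching the row-orthogonality relation <chi_3, chi_4> = [chi_3 = chi_4].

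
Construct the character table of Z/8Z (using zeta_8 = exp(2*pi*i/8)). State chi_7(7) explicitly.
Character table of Z/8Z (irreps indexed chi_0,...,chi_7 with chi_k(m) = zeta_8^(k*m), zeta_8 = exp(2*pi*i/8)):
  irrep \ class  {0} (size 1)  {1} (size 1)    {2} (size 1)  {3} (size 1)    {4} (size 1)  {5} (size 1)    {6} (size 1)  {7} (size 1)  
  chi_0          1             1               1             1               1             1               1             1             
  chi_1          1             exp(I*pi/4)     I             exp(3*I*pi/4)   -1            exp(-3*I*pi/4)  -I            exp(-I*pi/4)  
  chi_2          1             I               -1            -I              1             I               -1            -I            
  chi_3          1             exp(3*I*pi/4)   -I            exp(I*pi/4)     -1            exp(-I*pi/4)    I             exp(-3*I*pi/4)
  chi_4          1             -1              1             -1              1             -1              1             -1            
  chi_5          1             exp(-3*I*pi/4)  I             exp(-I*pi/4)    -1            exp(I*pi/4)     -I            exp(3*I*pi/4) 
  chi_6          1             -I              -1            I               1             -I              -1            I             
  chi_7          1             exp(-I*pi/4)    -I            exp(-3*I*pi/4)  -1            exp(3*I*pi/4)   I             exp(I*pi/4)   

Spot check: chi_7(7) = zeta_8^(7*7) = zeta_8^49 = exp(I*pi/4).

Z/8Z is abelian, so all 8 irreducible complex representations are 1-dimensional. They are given by chi_k(m) = zeta_8^(k*m) for k = 0,...,7. Row orthogonality: sum_m chi_k(m) conj(chi_l(m)) = 8 * [k = l].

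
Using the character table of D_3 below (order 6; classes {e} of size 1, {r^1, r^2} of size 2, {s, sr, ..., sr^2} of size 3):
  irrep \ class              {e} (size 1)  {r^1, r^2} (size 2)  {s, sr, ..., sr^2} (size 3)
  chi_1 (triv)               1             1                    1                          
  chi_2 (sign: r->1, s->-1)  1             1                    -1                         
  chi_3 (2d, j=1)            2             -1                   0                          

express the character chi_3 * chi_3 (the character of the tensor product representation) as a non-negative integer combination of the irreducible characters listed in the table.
chi_3 tensor chi_3 = chi_1 + chi_2 + chi_3 (all other irreducibles have multiplicity 0).

The character of a tensor product is the pointwise product (chi_3 * chi_3)(C) = chi_3(C) * chi_3(C):
  {e}: (2)*(2), {r^1, r^2}: (-1)*(-1), {s, sr, ..., sr^2}: (0)*(0)
so (chi_3 * chi_3) takes values
  {e} -> 4, {r^1, r^2} -> 1, {s, sr, ..., sr^2} -> 0.
Now take the inner product of this character with each irreducible chi from the table, <chi_3*chi_3, chi> = (1/6) sum_C |C| (chi_3*chi_3)(C) conj(chi(C)):
  <chi_3*chi_3, chi_1> = (1/6)[1*(4)*conj(1) + 2*(1)*conj(1) + 3*(0)*conj(1)]
      = (1/6)[(4) + (2) + (0)] = 6/6 = 1
  <chi_3*chi_3, chi_2> = (1/6)[1*(4)*conj(1) + 2*(1)*conj(1) + 3*(0)*conj(-1)]
      = (1/6)[(4) + (2) + (0)] = 6/6 = 1
  <chi_3*chi_3, chi_3> = (1/6)[1*(4)*conj(2) + 2*(1)*conj(-1) + 3*(0)*conj(0)]
      = (1/6)[(8) + (-2) + (0)] = 6/6 = 1
Hence the multiplicities are chi_1: 1, chi_2: 1, chi_3: 1. Dimension check: dim(chi_3)*dim(chi_3) = 2*2 = 4 and sum (mult * dim) = 1*1 + 1*1 + 1*2 = 4.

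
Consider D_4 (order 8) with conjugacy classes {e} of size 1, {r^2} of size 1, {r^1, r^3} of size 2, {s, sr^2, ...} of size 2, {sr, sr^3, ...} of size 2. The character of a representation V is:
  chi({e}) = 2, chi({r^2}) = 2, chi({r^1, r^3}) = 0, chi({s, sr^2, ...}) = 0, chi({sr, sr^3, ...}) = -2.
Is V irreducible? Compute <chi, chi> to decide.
Not irreducible (reducible): <chi, chi> = 2 > 1.

Reasoning: <chi, chi> = (1/|G|) sum_C |C| * |chi(C)|^2 = (1/8)[1*|2|^2 + 1*|2|^2 + 2*|0|^2 + 2*|0|^2 + 2*|-2|^2]
  = (1/8)[(4) + (4) + (0) + (0) + (8)] = 16/8 = 2.
A character is irreducible iff <chi, chi> = 1, so this representation is reducible.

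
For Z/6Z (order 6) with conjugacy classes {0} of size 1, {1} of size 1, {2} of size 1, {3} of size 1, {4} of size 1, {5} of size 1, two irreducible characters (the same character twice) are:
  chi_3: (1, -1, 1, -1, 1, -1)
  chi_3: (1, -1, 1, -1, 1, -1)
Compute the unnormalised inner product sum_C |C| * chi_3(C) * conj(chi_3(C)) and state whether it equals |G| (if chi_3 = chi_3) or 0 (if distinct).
Sum = 6 = |G| = 6; so <chi_3, chi_3> = 1 (norm-1 confirms irreducibility).

Details: Compute term by term over conjugacy classes (|C| * chi_3(C) * conj(chi_3(C))):
  1*(1)*conj(1) + 1*(-1)*conj(-1) + 1*(1)*conj(1) + 1*(-1)*conj(-1) + 1*(1)*conj(1) + 1*(-1)*conj(-1)
  = (1) + (1) + (1) + (1) + (1) + (1)
  = 6.
(Exp terms are combined using exp(i*s)*conj(exp(i*t)) = exp(i*(s-t)), and sums of them are collapsed using the identity that for every m > 1 the m distinct m-th roots of unity sum to 0, e.g. 1 + exp(2*I*pi/3) + exp(-2*I*pi/3) = 0.)
Dividing by |G| = 6 gives 6/6 = 1, matching the row-orthogonality relation <chi_3, chi_3> = [chi_3 = chi_3].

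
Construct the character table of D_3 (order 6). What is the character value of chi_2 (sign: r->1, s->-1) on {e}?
Conjugacy classes: {e} of size 1, {r^1, r^2} of size 2, {s, sr, ..., sr^2} of size 3.
Character table:
  irrep \ class              {e} (size 1)  {r^1, r^2} (size 2)  {s, sr, ..., sr^2} (size 3)
  chi_1 (triv)               1             1                    1                          
  chi_2 (sign: r->1, s->-1)  1             1                    -1                         
  chi_3 (2d, j=1)            2             -1                   0                          

Spot check: chi_2 (sign: r->1, s->-1) on {e} = 1.

Derivation: D_3 has order 2*3 = 6 with 3 conjugacy classes, hence 3 irreducibles. Sum of squared dims 1 + 1 + 4 = 6 = |G|. Linear characters come from the abelianisation; the 2-dimensional irreps have character r^k -> 2*cos(2*pi*j*k/3), reflections -> 0.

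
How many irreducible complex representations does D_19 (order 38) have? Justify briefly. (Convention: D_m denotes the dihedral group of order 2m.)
11

Solution. The number of irreducible complex representations of a finite group equals its number of conjugacy classes. D_19 has 11 conjugacy classes ((n+3)/2 for n odd), so D_19 (order 38) has exactly 11 irreducible complex representations.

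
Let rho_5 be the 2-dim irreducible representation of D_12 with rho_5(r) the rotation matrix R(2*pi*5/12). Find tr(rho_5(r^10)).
chi_{rho_5}(r^10) = 2*cos(2*pi*5*10/12) = 1

Solution. rho_5(r^10) is rotation by angle 2*pi*5*10/12, whose trace is 2*cos(2*pi*5*10/12) = 1.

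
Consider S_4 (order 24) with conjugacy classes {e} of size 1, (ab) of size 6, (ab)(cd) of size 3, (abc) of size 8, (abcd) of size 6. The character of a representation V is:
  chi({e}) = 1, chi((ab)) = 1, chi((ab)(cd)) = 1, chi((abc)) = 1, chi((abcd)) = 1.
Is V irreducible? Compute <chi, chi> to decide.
Irreducible: <chi, chi> = 1.

Argument: <chi, chi> = (1/|G|) sum_C |C| * |chi(C)|^2 = (1/24)[1*|1|^2 + 6*|1|^2 + 3*|1|^2 + 8*|1|^2 + 6*|1|^2]
  = (1/24)[(1) + (6) + (3) + (8) + (6)] = 24/24 = 1.
A character is irreducible iff <chi, chi> = 1, so this representation is irreducible.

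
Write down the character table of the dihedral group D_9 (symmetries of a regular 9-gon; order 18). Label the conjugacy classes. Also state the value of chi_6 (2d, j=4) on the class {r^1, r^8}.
Conjugacy classes: {e} of size 1, {r^1, r^8} of size 2, {r^2, r^7} of size 2, {r^3, r^6} of size 2, {r^4, r^5} of size 2, {s, sr, ..., sr^8} of size 9.
Character table:
  irrep \ class              {e} (size 1)  {r^1, r^8} (size 2)  {r^2, r^7} (size 2)  {r^3, r^6} (size 2)  {r^4, r^5} (size 2)  {s, sr, ..., sr^8} (size 9)
  chi_1 (triv)               1             1                    1                    1                    1                    1                          
  chi_2 (sign: r->1, s->-1)  1             1                    1                    1                    1                    -1                         
  chi_3 (2d, j=1)            2             2*cos(2*pi/9)        2*cos(4*pi/9)        -1                   -2*cos(pi/9)         0                          
  chi_4 (2d, j=2)            2             2*cos(4*pi/9)        -2*cos(pi/9)         -1                   2*cos(2*pi/9)        0                          
  chi_5 (2d, j=3)            2             -1                   -1                   2                    -1                   0                          
  chi_6 (2d, j=4)            2             -2*cos(pi/9)         2*cos(2*pi/9)        -1                   2*cos(4*pi/9)        0                          

Spot check: chi_6 (2d, j=4) on {r^1, r^8} = -2*cos(pi/9).

Why: D_9 has order 2*9 = 18 with 6 conjugacy classes, hence 6 irreducibles. Sum of squared dims 1 + 1 + 4 + 4 + 4 + 4 = 18 = |G|. Linear characters come from the abelianisation; the 2-dimensional irreps have character r^k -> 2*cos(2*pi*j*k/9), reflections -> 0.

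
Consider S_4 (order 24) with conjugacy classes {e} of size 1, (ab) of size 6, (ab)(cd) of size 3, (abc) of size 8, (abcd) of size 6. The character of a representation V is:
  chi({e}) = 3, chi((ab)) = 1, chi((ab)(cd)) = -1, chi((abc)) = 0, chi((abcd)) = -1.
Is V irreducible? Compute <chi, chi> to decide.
Irreducible: <chi, chi> = 1.

Explanation: <chi, chi> = (1/|G|) sum_C |C| * |chi(C)|^2 = (1/24)[1*|3|^2 + 6*|1|^2 + 3*|-1|^2 + 8*|0|^2 + 6*|-1|^2]
  = (1/24)[(9) + (6) + (3) + (0) + (6)] = 24/24 = 1.
A character is irreducible iff <chi, chi> = 1, so this representation is irreducible.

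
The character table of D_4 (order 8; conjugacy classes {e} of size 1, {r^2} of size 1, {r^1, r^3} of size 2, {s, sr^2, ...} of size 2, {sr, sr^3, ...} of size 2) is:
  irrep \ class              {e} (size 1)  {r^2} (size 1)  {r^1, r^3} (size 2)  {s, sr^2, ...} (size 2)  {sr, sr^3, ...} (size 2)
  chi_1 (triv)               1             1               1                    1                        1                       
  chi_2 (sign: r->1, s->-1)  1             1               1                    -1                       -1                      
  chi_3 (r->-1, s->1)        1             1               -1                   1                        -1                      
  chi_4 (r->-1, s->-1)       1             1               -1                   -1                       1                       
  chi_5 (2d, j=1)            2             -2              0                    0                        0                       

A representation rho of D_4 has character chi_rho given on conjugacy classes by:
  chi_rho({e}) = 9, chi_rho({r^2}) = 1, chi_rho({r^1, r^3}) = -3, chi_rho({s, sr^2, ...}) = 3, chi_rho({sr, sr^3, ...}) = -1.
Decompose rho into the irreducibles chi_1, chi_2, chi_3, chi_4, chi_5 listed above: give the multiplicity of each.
Multiplicities: chi_1: 1, chi_2: 0, chi_3: 3, chi_4: 1, chi_5: 2.

Why: Use <chi_rho, chi> = (1/|G|) sum_C |C| * chi_rho(C) * conj(chi(C)) with |G| = 8 for each irreducible chi in the table:
  <chi_rho, chi_1> = (1/8)[1*(9)*conj(1) + 1*(1)*conj(1) + 2*(-3)*conj(1) + 2*(3)*conj(1) + 2*(-1)*conj(1)]
      = (1/8)[(9) + (1) + (-6) + (6) + (-2)] = 8/8 = 1
  <chi_rho, chi_2> = (1/8)[1*(9)*conj(1) + 1*(1)*conj(1) + 2*(-3)*conj(1) + 2*(3)*conj(-1) + 2*(-1)*conj(-1)]
      = (1/8)[(9) + (1) + (-6) + (-6) + (2)] = 0/8 = 0
  <chi_rho, chi_3> = (1/8)[1*(9)*conj(1) + 1*(1)*conj(1) + 2*(-3)*conj(-1) + 2*(3)*conj(1) + 2*(-1)*conj(-1)]
      = (1/8)[(9) + (1) + (6) + (6) + (2)] = 24/8 = 3
  <chi_rho, chi_4> = (1/8)[1*(9)*conj(1) + 1*(1)*conj(1) + 2*(-3)*conj(-1) + 2*(3)*conj(-1) + 2*(-1)*conj(1)]
      = (1/8)[(9) + (1) + (6) + (-6) + (-2)] = 8/8 = 1
  <chi_rho, chi_5> = (1/8)[1*(9)*conj(2) + 1*(1)*conj(-2) + 2*(-3)*conj(0) + 2*(3)*conj(0) + 2*(-1)*conj(0)]
      = (1/8)[(18) + (-2) + (0) + (0) + (0)] = 16/8 = 2
Dimension check: dim(rho) = sum (mult * dim) = 1*1 + 0*1 + 3*1 + 1*1 + 2*2 = 9 = chi_rho(e) = 9.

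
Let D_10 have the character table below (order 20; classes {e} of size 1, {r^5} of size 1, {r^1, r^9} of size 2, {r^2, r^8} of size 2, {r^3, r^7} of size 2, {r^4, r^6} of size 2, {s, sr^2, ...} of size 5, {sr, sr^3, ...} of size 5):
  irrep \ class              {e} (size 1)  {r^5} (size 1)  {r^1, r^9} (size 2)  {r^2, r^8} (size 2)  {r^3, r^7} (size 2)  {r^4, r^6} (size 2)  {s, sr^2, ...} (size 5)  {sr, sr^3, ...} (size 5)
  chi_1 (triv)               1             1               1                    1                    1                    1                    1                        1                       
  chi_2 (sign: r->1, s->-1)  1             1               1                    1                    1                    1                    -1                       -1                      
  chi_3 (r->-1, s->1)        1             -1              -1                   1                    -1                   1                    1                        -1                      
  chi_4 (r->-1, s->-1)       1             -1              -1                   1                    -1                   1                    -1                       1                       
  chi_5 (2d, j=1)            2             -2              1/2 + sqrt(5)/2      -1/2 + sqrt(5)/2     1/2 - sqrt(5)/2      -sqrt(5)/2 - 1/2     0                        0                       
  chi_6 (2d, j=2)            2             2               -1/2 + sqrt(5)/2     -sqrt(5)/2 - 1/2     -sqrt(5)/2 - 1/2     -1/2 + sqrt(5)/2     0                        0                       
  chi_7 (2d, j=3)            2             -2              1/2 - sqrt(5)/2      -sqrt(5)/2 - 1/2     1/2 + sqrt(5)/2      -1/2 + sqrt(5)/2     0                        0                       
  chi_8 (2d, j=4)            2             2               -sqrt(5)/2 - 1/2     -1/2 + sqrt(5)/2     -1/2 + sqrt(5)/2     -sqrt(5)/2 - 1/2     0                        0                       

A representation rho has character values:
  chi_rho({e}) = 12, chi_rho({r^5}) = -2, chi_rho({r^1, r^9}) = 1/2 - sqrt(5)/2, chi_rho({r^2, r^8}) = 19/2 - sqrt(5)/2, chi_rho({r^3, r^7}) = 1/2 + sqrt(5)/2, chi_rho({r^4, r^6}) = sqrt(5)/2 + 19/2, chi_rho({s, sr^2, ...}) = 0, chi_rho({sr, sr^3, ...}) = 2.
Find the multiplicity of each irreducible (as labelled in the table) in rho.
Multiplicities: chi_1: 3, chi_2: 2, chi_3: 2, chi_4: 3, chi_5: 0, chi_6: 0, chi_7: 1, chi_8: 0.

Why: Use <chi_rho, chi> = (1/|G|) sum_C |C| * chi_rho(C) * conj(chi(C)) with |G| = 20 for each irreducible chi in the table:
  <chi_rho, chi_1> = (1/20)[1*(12)*conj(1) + 1*(-2)*conj(1) + 2*(1/2 - sqrt(5)/2)*conj(1) + 2*(19/2 - sqrt(5)/2)*conj(1) + 2*(1/2 + sqrt(5)/2)*conj(1) + 2*(sqrt(5)/2 + 19/2)*conj(1) + 5*(0)*conj(1) + 5*(2)*conj(1)]
      = (1/20)[(12) + (-2) + (1 - sqrt(5)) + (19 - sqrt(5)) + (1 + sqrt(5)) + (sqrt(5) + 19) + (0) + (10)] = 60/20 = 3
  <chi_rho, chi_2> = (1/20)[1*(12)*conj(1) + 1*(-2)*conj(1) + 2*(1/2 - sqrt(5)/2)*conj(1) + 2*(19/2 - sqrt(5)/2)*conj(1) + 2*(1/2 + sqrt(5)/2)*conj(1) + 2*(sqrt(5)/2 + 19/2)*conj(1) + 5*(0)*conj(-1) + 5*(2)*conj(-1)]
      = (1/20)[(12) + (-2) + (1 - sqrt(5)) + (19 - sqrt(5)) + (1 + sqrt(5)) + (sqrt(5) + 19) + (0) + (-10)] = 40/20 = 2
  <chi_rho, chi_3> = (1/20)[1*(12)*conj(1) + 1*(-2)*conj(-1) + 2*(1/2 - sqrt(5)/2)*conj(-1) + 2*(19/2 - sqrt(5)/2)*conj(1) + 2*(1/2 + sqrt(5)/2)*conj(-1) + 2*(sqrt(5)/2 + 19/2)*conj(1) + 5*(0)*conj(1) + 5*(2)*conj(-1)]
      = (1/20)[(12) + (2) + (-1 + sqrt(5)) + (19 - sqrt(5)) + (-sqrt(5) - 1) + (sqrt(5) + 19) + (0) + (-10)] = 40/20 = 2
  <chi_rho, chi_4> = (1/20)[1*(12)*conj(1) + 1*(-2)*conj(-1) + 2*(1/2 - sqrt(5)/2)*conj(-1) + 2*(19/2 - sqrt(5)/2)*conj(1) + 2*(1/2 + sqrt(5)/2)*conj(-1) + 2*(sqrt(5)/2 + 19/2)*conj(1) + 5*(0)*conj(-1) + 5*(2)*conj(1)]
      = (1/20)[(12) + (2) + (-1 + sqrt(5)) + (19 - sqrt(5)) + (-sqrt(5) - 1) + (sqrt(5) + 19) + (0) + (10)] = 60/20 = 3
  <chi_rho, chi_5> = (1/20)[1*(12)*conj(2) + 1*(-2)*conj(-2) + 2*(1/2 - sqrt(5)/2)*conj(1/2 + sqrt(5)/2) + 2*(19/2 - sqrt(5)/2)*conj(-1/2 + sqrt(5)/2) + 2*(1/2 + sqrt(5)/2)*conj(1/2 - sqrt(5)/2) + 2*(sqrt(5)/2 + 19/2)*conj(-sqrt(5)/2 - 1/2) + 5*(0)*conj(0) + 5*(2)*conj(0)]
      = (1/20)[(24) + (4) + (-2) + (-12 + 10*sqrt(5)) + (-2) + (-10*sqrt(5) - 12) + (0) + (0)] = 0/20 = 0
  <chi_rho, chi_6> = (1/20)[1*(12)*conj(2) + 1*(-2)*conj(2) + 2*(1/2 - sqrt(5)/2)*conj(-1/2 + sqrt(5)/2) + 2*(19/2 - sqrt(5)/2)*conj(-sqrt(5)/2 - 1/2) + 2*(1/2 + sqrt(5)/2)*conj(-sqrt(5)/2 - 1/2) + 2*(sqrt(5)/2 + 19/2)*conj(-1/2 + sqrt(5)/2) + 5*(0)*conj(0) + 5*(2)*conj(0)]
      = (1/20)[(24) + (-4) + (-3 + sqrt(5)) + (-9*sqrt(5) - 7) + (-3 - sqrt(5)) + (-7 + 9*sqrt(5)) + (0) + (0)] = 0/20 = 0
  <chi_rho, chi_7> = (1/20)[1*(12)*conj(2) + 1*(-2)*conj(-2) + 2*(1/2 - sqrt(5)/2)*conj(1/2 - sqrt(5)/2) + 2*(19/2 - sqrt(5)/2)*conj(-sqrt(5)/2 - 1/2) + 2*(1/2 + sqrt(5)/2)*conj(1/2 + sqrt(5)/2) + 2*(sqrt(5)/2 + 19/2)*conj(-1/2 + sqrt(5)/2) + 5*(0)*conj(0) + 5*(2)*conj(0)]
      = (1/20)[(24) + (4) + (3 - sqrt(5)) + (-9*sqrt(5) - 7) + (sqrt(5) + 3) + (-7 + 9*sqrt(5)) + (0) + (0)] = 20/20 = 1
  <chi_rho, chi_8> = (1/20)[1*(12)*conj(2) + 1*(-2)*conj(2) + 2*(1/2 - sqrt(5)/2)*conj(-sqrt(5)/2 - 1/2) + 2*(19/2 - sqrt(5)/2)*conj(-1/2 + sqrt(5)/2) + 2*(1/2 + sqrt(5)/2)*conj(-1/2 + sqrt(5)/2) + 2*(sqrt(5)/2 + 19/2)*conj(-sqrt(5)/2 - 1/2) + 5*(0)*conj(0) + 5*(2)*conj(0)]
      = (1/20)[(24) + (-4) + (2) + (-12 + 10*sqrt(5)) + (2) + (-10*sqrt(5) - 12) + (0) + (0)] = 0/20 = 0
Dimension check: dim(rho) = sum (mult * dim) = 3*1 + 2*1 + 2*1 + 3*1 + 0*2 + 0*2 + 1*2 + 0*2 = 12 = chi_rho(e) = 12.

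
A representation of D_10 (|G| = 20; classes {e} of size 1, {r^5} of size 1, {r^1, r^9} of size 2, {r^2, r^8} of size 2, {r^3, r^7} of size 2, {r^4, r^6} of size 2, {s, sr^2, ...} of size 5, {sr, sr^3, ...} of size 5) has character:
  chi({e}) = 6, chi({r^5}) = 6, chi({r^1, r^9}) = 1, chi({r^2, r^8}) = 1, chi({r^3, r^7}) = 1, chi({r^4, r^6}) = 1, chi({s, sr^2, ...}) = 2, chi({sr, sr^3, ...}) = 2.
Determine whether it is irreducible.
Not irreducible (reducible): <chi, chi> = 6 > 1.

Proof sketch: <chi, chi> = (1/|G|) sum_C |C| * |chi(C)|^2 = (1/20)[1*|6|^2 + 1*|6|^2 + 2*|1|^2 + 2*|1|^2 + 2*|1|^2 + 2*|1|^2 + 5*|2|^2 + 5*|2|^2]
  = (1/20)[(36) + (36) + (2) + (2) + (2) + (2) + (20) + (20)] = 120/20 = 6.
A character is irreducible iff <chi, chi> = 1, so this representation is reducible.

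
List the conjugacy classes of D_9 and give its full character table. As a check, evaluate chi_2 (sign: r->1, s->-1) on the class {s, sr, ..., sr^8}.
Conjugacy classes: {e} of size 1, {r^1, r^8} of size 2, {r^2, r^7} of size 2, {r^3, r^6} of size 2, {r^4, r^5} of size 2, {s, sr, ..., sr^8} of size 9.
Character table:
  irrep \ class              {e} (size 1)  {r^1, r^8} (size 2)  {r^2, r^7} (size 2)  {r^3, r^6} (size 2)  {r^4, r^5} (size 2)  {s, sr, ..., sr^8} (size 9)
  chi_1 (triv)               1             1                    1                    1                    1                    1                          
  chi_2 (sign: r->1, s->-1)  1             1                    1                    1                    1                    -1                         
  chi_3 (2d, j=1)            2             2*cos(2*pi/9)        2*cos(4*pi/9)        -1                   -2*cos(pi/9)         0                          
  chi_4 (2d, j=2)            2             2*cos(4*pi/9)        -2*cos(pi/9)         -1                   2*cos(2*pi/9)        0                          
  chi_5 (2d, j=3)            2             -1                   -1                   2                    -1                   0                          
  chi_6 (2d, j=4)            2             -2*cos(pi/9)         2*cos(2*pi/9)        -1                   2*cos(4*pi/9)        0                          

Spot check: chi_2 (sign: r->1, s->-1) on {s, sr, ..., sr^8} = -1.

Reasoning: D_9 has order 2*9 = 18 with 6 conjugacy classes, hence 6 irreducibles. Sum of squared dims 1 + 1 + 4 + 4 + 4 + 4 = 18 = |G|. Linear characters come from the abelianisation; the 2-dimensional irreps have character r^k -> 2*cos(2*pi*j*k/9), reflections -> 0.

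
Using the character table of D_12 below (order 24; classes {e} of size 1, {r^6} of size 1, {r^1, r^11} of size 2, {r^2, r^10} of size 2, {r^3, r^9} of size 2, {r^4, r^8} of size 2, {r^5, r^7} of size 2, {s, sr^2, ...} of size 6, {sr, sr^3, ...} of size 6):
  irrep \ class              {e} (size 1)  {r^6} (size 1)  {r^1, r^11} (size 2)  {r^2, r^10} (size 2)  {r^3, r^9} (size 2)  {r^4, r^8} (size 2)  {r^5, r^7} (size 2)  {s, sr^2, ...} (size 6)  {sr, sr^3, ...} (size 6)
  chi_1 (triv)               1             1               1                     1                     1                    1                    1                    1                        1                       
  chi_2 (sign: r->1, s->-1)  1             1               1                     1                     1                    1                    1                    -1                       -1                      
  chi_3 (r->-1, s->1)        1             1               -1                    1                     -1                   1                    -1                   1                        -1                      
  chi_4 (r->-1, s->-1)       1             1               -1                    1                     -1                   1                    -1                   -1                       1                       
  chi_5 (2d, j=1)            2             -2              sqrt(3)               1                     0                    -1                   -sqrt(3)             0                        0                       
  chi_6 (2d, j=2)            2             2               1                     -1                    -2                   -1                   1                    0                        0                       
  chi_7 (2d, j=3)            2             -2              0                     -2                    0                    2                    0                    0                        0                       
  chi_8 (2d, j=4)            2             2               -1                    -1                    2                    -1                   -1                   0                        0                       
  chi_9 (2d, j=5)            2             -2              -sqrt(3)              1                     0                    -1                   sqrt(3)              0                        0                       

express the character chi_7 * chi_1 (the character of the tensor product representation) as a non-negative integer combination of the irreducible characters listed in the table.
chi_7 tensor chi_1 = chi_7 (all other irreducibles have multiplicity 0).

Details: The character of a tensor product is the pointwise product (chi_7 * chi_1)(C) = chi_7(C) * chi_1(C):
  {e}: (2)*(1), {r^6}: (-2)*(1), {r^1, r^11}: (0)*(1), {r^2, r^10}: (-2)*(1), {r^3, r^9}: (0)*(1), {r^4, r^8}: (2)*(1), {r^5, r^7}: (0)*(1), {s, sr^2, ...}: (0)*(1), {sr, sr^3, ...}: (0)*(1)
so (chi_7 * chi_1) takes values
  {e} -> 2, {r^6} -> -2, {r^1, r^11} -> 0, {r^2, r^10} -> -2, {r^3, r^9} -> 0, {r^4, r^8} -> 2, {r^5, r^7} -> 0, {s, sr^2, ...} -> 0, {sr, sr^3, ...} -> 0.
Now take the inner product of this character with each irreducible chi from the table, <chi_7*chi_1, chi> = (1/24) sum_C |C| (chi_7*chi_1)(C) conj(chi(C)):
  <chi_7*chi_1, chi_1> = (1/24)[1*(2)*conj(1) + 1*(-2)*conj(1) + 2*(0)*conj(1) + 2*(-2)*conj(1) + 2*(0)*conj(1) + 2*(2)*conj(1) + 2*(0)*conj(1) + 6*(0)*conj(1) + 6*(0)*conj(1)]
      = (1/24)[(2) + (-2) + (0) + (-4) + (0) + (4) + (0) + (0) + (0)] = 0/24 = 0
  <chi_7*chi_1, chi_2> = (1/24)[1*(2)*conj(1) + 1*(-2)*conj(1) + 2*(0)*conj(1) + 2*(-2)*conj(1) + 2*(0)*conj(1) + 2*(2)*conj(1) + 2*(0)*conj(1) + 6*(0)*conj(-1) + 6*(0)*conj(-1)]
      = (1/24)[(2) + (-2) + (0) + (-4) + (0) + (4) + (0) + (0) + (0)] = 0/24 = 0
  <chi_7*chi_1, chi_3> = (1/24)[1*(2)*conj(1) + 1*(-2)*conj(1) + 2*(0)*conj(-1) + 2*(-2)*conj(1) + 2*(0)*conj(-1) + 2*(2)*conj(1) + 2*(0)*conj(-1) + 6*(0)*conj(1) + 6*(0)*conj(-1)]
      = (1/24)[(2) + (-2) + (0) + (-4) + (0) + (4) + (0) + (0) + (0)] = 0/24 = 0
  <chi_7*chi_1, chi_4> = (1/24)[1*(2)*conj(1) + 1*(-2)*conj(1) + 2*(0)*conj(-1) + 2*(-2)*conj(1) + 2*(0)*conj(-1) + 2*(2)*conj(1) + 2*(0)*conj(-1) + 6*(0)*conj(-1) + 6*(0)*conj(1)]
      = (1/24)[(2) + (-2) + (0) + (-4) + (0) + (4) + (0) + (0) + (0)] = 0/24 = 0
  <chi_7*chi_1, chi_5> = (1/24)[1*(2)*conj(2) + 1*(-2)*conj(-2) + 2*(0)*conj(sqrt(3)) + 2*(-2)*conj(1) + 2*(0)*conj(0) + 2*(2)*conj(-1) + 2*(0)*conj(-sqrt(3)) + 6*(0)*conj(0) + 6*(0)*conj(0)]
      = (1/24)[(4) + (4) + (0) + (-4) + (0) + (-4) + (0) + (0) + (0)] = 0/24 = 0
  <chi_7*chi_1, chi_6> = (1/24)[1*(2)*conj(2) + 1*(-2)*conj(2) + 2*(0)*conj(1) + 2*(-2)*conj(-1) + 2*(0)*conj(-2) + 2*(2)*conj(-1) + 2*(0)*conj(1) + 6*(0)*conj(0) + 6*(0)*conj(0)]
      = (1/24)[(4) + (-4) + (0) + (4) + (0) + (-4) + (0) + (0) + (0)] = 0/24 = 0
  <chi_7*chi_1, chi_7> = (1/24)[1*(2)*conj(2) + 1*(-2)*conj(-2) + 2*(0)*conj(0) + 2*(-2)*conj(-2) + 2*(0)*conj(0) + 2*(2)*conj(2) + 2*(0)*conj(0) + 6*(0)*conj(0) + 6*(0)*conj(0)]
      = (1/24)[(4) + (4) + (0) + (8) + (0) + (8) + (0) + (0) + (0)] = 24/24 = 1
  <chi_7*chi_1, chi_8> = (1/24)[1*(2)*conj(2) + 1*(-2)*conj(2) + 2*(0)*conj(-1) + 2*(-2)*conj(-1) + 2*(0)*conj(2) + 2*(2)*conj(-1) + 2*(0)*conj(-1) + 6*(0)*conj(0) + 6*(0)*conj(0)]
      = (1/24)[(4) + (-4) + (0) + (4) + (0) + (-4) + (0) + (0) + (0)] = 0/24 = 0
  <chi_7*chi_1, chi_9> = (1/24)[1*(2)*conj(2) + 1*(-2)*conj(-2) + 2*(0)*conj(-sqrt(3)) + 2*(-2)*conj(1) + 2*(0)*conj(0) + 2*(2)*conj(-1) + 2*(0)*conj(sqrt(3)) + 6*(0)*conj(0) + 6*(0)*conj(0)]
      = (1/24)[(4) + (4) + (0) + (-4) + (0) + (-4) + (0) + (0) + (0)] = 0/24 = 0
Hence the multiplicities are chi_7: 1. Dimension check: dim(chi_7)*dim(chi_1) = 2*1 = 2 and sum (mult * dim) = 1*2 = 2.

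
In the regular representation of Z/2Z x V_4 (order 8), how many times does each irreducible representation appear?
Each irreducible V_i of dimension d_i appears with multiplicity d_i, i.e. rho_reg = (direct sum over all irreducibles V_i) d_i V_i. The irreducible dimensions for Z/2Z x V_4 are 1, 1, 1, 1, 1, 1, 1, 1: 8 irreducibles of dimension 1, each with multiplicity 1. Total dimension 8*1*1 = 8 = |G|.

Argument: General theorem: in the regular representation of a finite group G, each irreducible appears with multiplicity equal to its dimension. Check: dim(rho_reg) = sum d_i^2 = 1 + 1 + 1 + 1 + 1 + 1 + 1 + 1 = 8 = |G|.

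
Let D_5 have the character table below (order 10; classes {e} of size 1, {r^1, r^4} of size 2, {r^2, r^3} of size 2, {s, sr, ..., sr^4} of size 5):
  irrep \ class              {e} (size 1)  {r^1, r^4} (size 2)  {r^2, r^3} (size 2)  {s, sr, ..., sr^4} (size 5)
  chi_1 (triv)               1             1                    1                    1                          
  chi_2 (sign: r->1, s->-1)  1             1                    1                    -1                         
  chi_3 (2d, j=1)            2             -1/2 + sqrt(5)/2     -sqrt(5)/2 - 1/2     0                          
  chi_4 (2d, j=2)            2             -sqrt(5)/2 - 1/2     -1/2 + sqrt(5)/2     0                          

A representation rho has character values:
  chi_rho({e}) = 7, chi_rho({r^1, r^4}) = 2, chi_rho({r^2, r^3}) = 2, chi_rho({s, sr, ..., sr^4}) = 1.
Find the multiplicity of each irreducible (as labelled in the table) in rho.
Multiplicities: chi_1: 2, chi_2: 1, chi_3: 1, chi_4: 1.

Details: Use <chi_rho, chi> = (1/|G|) sum_C |C| * chi_rho(C) * conj(chi(C)) with |G| = 10 for each irreducible chi in the table:
  <chi_rho, chi_1> = (1/10)[1*(7)*conj(1) + 2*(2)*conj(1) + 2*(2)*conj(1) + 5*(1)*conj(1)]
      = (1/10)[(7) + (4) + (4) + (5)] = 20/10 = 2
  <chi_rho, chi_2> = (1/10)[1*(7)*conj(1) + 2*(2)*conj(1) + 2*(2)*conj(1) + 5*(1)*conj(-1)]
      = (1/10)[(7) + (4) + (4) + (-5)] = 10/10 = 1
  <chi_rho, chi_3> = (1/10)[1*(7)*conj(2) + 2*(2)*conj(-1/2 + sqrt(5)/2) + 2*(2)*conj(-sqrt(5)/2 - 1/2) + 5*(1)*conj(0)]
      = (1/10)[(14) + (-2 + 2*sqrt(5)) + (-2*sqrt(5) - 2) + (0)] = 10/10 = 1
  <chi_rho, chi_4> = (1/10)[1*(7)*conj(2) + 2*(2)*conj(-sqrt(5)/2 - 1/2) + 2*(2)*conj(-1/2 + sqrt(5)/2) + 5*(1)*conj(0)]
      = (1/10)[(14) + (-2*sqrt(5) - 2) + (-2 + 2*sqrt(5)) + (0)] = 10/10 = 1
Dimension check: dim(rho) = sum (mult * dim) = 2*1 + 1*1 + 1*2 + 1*2 = 7 = chi_rho(e) = 7.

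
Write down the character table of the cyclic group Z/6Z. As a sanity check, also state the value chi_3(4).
Character table of Z/6Z (irreps indexed chi_0,...,chi_5 with chi_k(m) = zeta_6^(k*m), zeta_6 = exp(2*pi*i/6)):
  irrep \ class  {0} (size 1)  {1} (size 1)    {2} (size 1)    {3} (size 1)  {4} (size 1)    {5} (size 1)  
  chi_0          1             1               1               1             1               1             
  chi_1          1             exp(I*pi/3)     exp(2*I*pi/3)   -1            exp(-2*I*pi/3)  exp(-I*pi/3)  
  chi_2          1             exp(2*I*pi/3)   exp(-2*I*pi/3)  1             exp(2*I*pi/3)   exp(-2*I*pi/3)
  chi_3          1             -1              1               -1            1               -1            
  chi_4          1             exp(-2*I*pi/3)  exp(2*I*pi/3)   1             exp(-2*I*pi/3)  exp(2*I*pi/3) 
  chi_5          1             exp(-I*pi/3)    exp(-2*I*pi/3)  -1            exp(2*I*pi/3)   exp(I*pi/3)   

Spot check: chi_3(4) = zeta_6^(3*4) = zeta_6^12 = 1.

Working: Z/6Z is abelian, so all 6 irreducible complex representations are 1-dimensional. They are given by chi_k(m) = zeta_6^(k*m) for k = 0,...,5. Row orthogonality: sum_m chi_k(m) conj(chi_l(m)) = 6 * [k = l].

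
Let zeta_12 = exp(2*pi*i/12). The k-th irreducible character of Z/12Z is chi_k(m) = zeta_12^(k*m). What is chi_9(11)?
chi_9(11) = zeta_12^99 = I

Reasoning: chi_9(11) = zeta_12^(9*11) = zeta_12^99. Since zeta_12^12 = 1, this equals zeta_12^3 = exp(2*pi*i*3/12) = I.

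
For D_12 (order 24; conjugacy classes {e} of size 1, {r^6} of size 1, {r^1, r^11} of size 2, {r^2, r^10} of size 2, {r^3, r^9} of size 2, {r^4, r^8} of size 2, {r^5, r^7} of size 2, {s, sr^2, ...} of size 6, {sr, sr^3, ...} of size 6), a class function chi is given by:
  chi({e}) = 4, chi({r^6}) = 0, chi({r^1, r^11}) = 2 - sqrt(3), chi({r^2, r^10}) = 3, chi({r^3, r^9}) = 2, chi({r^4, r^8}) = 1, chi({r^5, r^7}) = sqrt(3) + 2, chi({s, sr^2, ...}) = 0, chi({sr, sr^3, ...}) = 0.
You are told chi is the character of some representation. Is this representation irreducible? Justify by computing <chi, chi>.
Not irreducible (reducible): <chi, chi> = 3 > 1.

Details: <chi, chi> = (1/|G|) sum_C |C| * |chi(C)|^2 = (1/24)[1*|4|^2 + 1*|0|^2 + 2*|2 - sqrt(3)|^2 + 2*|3|^2 + 2*|2|^2 + 2*|1|^2 + 2*|sqrt(3) + 2|^2 + 6*|0|^2 + 6*|0|^2]
  = (1/24)[(16) + (0) + (14 - 8*sqrt(3)) + (18) + (8) + (2) + (8*sqrt(3) + 14) + (0) + (0)] = 72/24 = 3.
A character is irreducible iff <chi, chi> = 1, so this representation is reducible.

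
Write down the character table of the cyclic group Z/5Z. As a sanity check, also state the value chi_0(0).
Character table of Z/5Z (irreps indexed chi_0,...,chi_4 with chi_k(m) = zeta_5^(k*m), zeta_5 = exp(2*pi*i/5)):
  irrep \ class  {0} (size 1)  {1} (size 1)    {2} (size 1)    {3} (size 1)    {4} (size 1)  
  chi_0          1             1               1               1               1             
  chi_1          1             exp(2*I*pi/5)   exp(4*I*pi/5)   exp(-4*I*pi/5)  exp(-2*I*pi/5)
  chi_2          1             exp(4*I*pi/5)   exp(-2*I*pi/5)  exp(2*I*pi/5)   exp(-4*I*pi/5)
  chi_3          1             exp(-4*I*pi/5)  exp(2*I*pi/5)   exp(-2*I*pi/5)  exp(4*I*pi/5) 
  chi_4          1             exp(-2*I*pi/5)  exp(-4*I*pi/5)  exp(4*I*pi/5)   exp(2*I*pi/5) 

Spot check: chi_0(0) = zeta_5^(0*0) = zeta_5^0 = 1.

Working: Z/5Z is abelian, so all 5 irreducible complex representations are 1-dimensional. They are given by chi_k(m) = zeta_5^(k*m) for k = 0,...,4. Row orthogonality: sum_m chi_k(m) conj(chi_l(m)) = 5 * [k = l].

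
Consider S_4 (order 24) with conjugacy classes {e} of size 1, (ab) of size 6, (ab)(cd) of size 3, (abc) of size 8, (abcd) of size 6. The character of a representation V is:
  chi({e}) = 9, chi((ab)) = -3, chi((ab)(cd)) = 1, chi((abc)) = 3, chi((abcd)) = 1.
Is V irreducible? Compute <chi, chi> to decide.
Not irreducible (reducible): <chi, chi> = 9 > 1.

Proof sketch: <chi, chi> = (1/|G|) sum_C |C| * |chi(C)|^2 = (1/24)[1*|9|^2 + 6*|-3|^2 + 3*|1|^2 + 8*|3|^2 + 6*|1|^2]
  = (1/24)[(81) + (54) + (3) + (72) + (6)] = 216/24 = 9.
A character is irreducible iff <chi, chi> = 1, so this representation is reducible.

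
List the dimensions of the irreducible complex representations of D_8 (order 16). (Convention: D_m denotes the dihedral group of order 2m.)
Dimensions: 1, 1, 1, 1, 2, 2, 2

Reasoning: There are 7 irreducibles (= number of conjugacy classes). Their dimensions d_i satisfy sum d_i^2 = |G| = 16: 1 + 1 + 1 + 1 + 4 + 4 + 4 = 16.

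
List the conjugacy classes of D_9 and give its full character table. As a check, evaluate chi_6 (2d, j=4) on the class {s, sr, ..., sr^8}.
Conjugacy classes: {e} of size 1, {r^1, r^8} of size 2, {r^2, r^7} of size 2, {r^3, r^6} of size 2, {r^4, r^5} of size 2, {s, sr, ..., sr^8} of size 9.
Character table:
  irrep \ class              {e} (size 1)  {r^1, r^8} (size 2)  {r^2, r^7} (size 2)  {r^3, r^6} (size 2)  {r^4, r^5} (size 2)  {s, sr, ..., sr^8} (size 9)
  chi_1 (triv)               1             1                    1                    1                    1                    1                          
  chi_2 (sign: r->1, s->-1)  1             1                    1                    1                    1                    -1                         
  chi_3 (2d, j=1)            2             2*cos(2*pi/9)        2*cos(4*pi/9)        -1                   -2*cos(pi/9)         0                          
  chi_4 (2d, j=2)            2             2*cos(4*pi/9)        -2*cos(pi/9)         -1                   2*cos(2*pi/9)        0                          
  chi_5 (2d, j=3)            2             -1                   -1                   2                    -1                   0                          
  chi_6 (2d, j=4)            2             -2*cos(pi/9)         2*cos(2*pi/9)        -1                   2*cos(4*pi/9)        0                          

Spot check: chi_6 (2d, j=4) on {s, sr, ..., sr^8} = 0.

Justification: D_9 has order 2*9 = 18 with 6 conjugacy classes, hence 6 irreducibles. Sum of squared dims 1 + 1 + 4 + 4 + 4 + 4 = 18 = |G|. Linear characters come from the abelianisation; the 2-dimensional irreps have character r^k -> 2*cos(2*pi*j*k/9), reflections -> 0.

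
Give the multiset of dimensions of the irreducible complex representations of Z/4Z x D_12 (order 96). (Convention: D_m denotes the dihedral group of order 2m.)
Dimensions: 1, 1, 1, 1, 1, 1, 1, 1, 1, 1, 1, 1, 1, 1, 1, 1, 2, 2, 2, 2, 2, 2, 2, 2, 2, 2, 2, 2, 2, 2, 2, 2, 2, 2, 2, 2

Derivation: There are 36 irreducibles (= number of conjugacy classes). Their dimensions d_i satisfy sum d_i^2 = |G| = 96: 1 + 1 + 1 + 1 + 1 + 1 + 1 + 1 + 1 + 1 + 1 + 1 + 1 + 1 + 1 + 1 + 4 + 4 + 4 + 4 + 4 + 4 + 4 + 4 + 4 + 4 + 4 + 4 + 4 + 4 + 4 + 4 + 4 + 4 + 4 + 4 = 96. (For the product with Z/4Z: each of the 4 1-dim characters of Z/4Z tensors with each irrep of D_12, giving 4 copies of each D_12-dimension.)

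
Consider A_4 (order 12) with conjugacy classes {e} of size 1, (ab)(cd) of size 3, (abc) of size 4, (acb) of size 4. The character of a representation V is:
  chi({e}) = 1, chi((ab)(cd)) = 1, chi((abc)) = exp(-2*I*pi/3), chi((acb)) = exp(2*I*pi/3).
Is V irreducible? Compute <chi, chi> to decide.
Irreducible: <chi, chi> = 1.

Explanation: <chi, chi> = (1/|G|) sum_C |C| * |chi(C)|^2 = (1/12)[1*|1|^2 + 3*|1|^2 + 4*|exp(-2*I*pi/3)|^2 + 4*|exp(2*I*pi/3)|^2]
  = (1/12)[(1) + (3) + (4) + (4)] = 12/12 = 1.
(Exp terms are combined using exp(i*s)*conj(exp(i*t)) = exp(i*(s-t)), and sums of them are collapsed using the identity that for every m > 1 the m distinct m-th roots of unity sum to 0, e.g. 1 + exp(2*I*pi/3) + exp(-2*I*pi/3) = 0.)
A character is irreducible iff <chi, chi> = 1, so this representation is irreducible.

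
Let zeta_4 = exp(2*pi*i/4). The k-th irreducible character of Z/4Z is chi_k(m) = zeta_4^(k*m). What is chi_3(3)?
chi_3(3) = zeta_4^9 = I

Working: chi_3(3) = zeta_4^(3*3) = zeta_4^9. Since zeta_4^4 = 1, this equals zeta_4^1 = exp(2*pi*i*1/4) = I.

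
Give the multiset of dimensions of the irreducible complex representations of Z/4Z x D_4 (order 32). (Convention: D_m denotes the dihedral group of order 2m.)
Dimensions: 1, 1, 1, 1, 1, 1, 1, 1, 1, 1, 1, 1, 1, 1, 1, 1, 2, 2, 2, 2

Argument: There are 20 irreducibles (= number of conjugacy classes). Their dimensions d_i satisfy sum d_i^2 = |G| = 32: 1 + 1 + 1 + 1 + 1 + 1 + 1 + 1 + 1 + 1 + 1 + 1 + 1 + 1 + 1 + 1 + 4 + 4 + 4 + 4 = 32. (For the product with Z/4Z: each of the 4 1-dim characters of Z/4Z tensors with each irrep of D_4, giving 4 copies of each D_4-dimension.)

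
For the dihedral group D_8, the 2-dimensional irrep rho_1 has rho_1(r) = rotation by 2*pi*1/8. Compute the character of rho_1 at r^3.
chi_{rho_1}(r^3) = 2*cos(2*pi*1*3/8) = -sqrt(2)

Reasoning: rho_1(r^3) is rotation by angle 2*pi*1*3/8, whose trace is 2*cos(2*pi*1*3/8) = -sqrt(2).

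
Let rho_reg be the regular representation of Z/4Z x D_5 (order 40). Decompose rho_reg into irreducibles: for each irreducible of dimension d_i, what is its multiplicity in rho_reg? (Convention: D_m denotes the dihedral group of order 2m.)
Each irreducible V_i of dimension d_i appears with multiplicity d_i, i.e. rho_reg = (direct sum over all irreducibles V_i) d_i V_i. The irreducible dimensions for Z/4Z x D_5 are 1, 1, 1, 1, 1, 1, 1, 1, 2, 2, 2, 2, 2, 2, 2, 2: 8 irreducibles of dimension 1, each with multiplicity 1; 8 irreducibles of dimension 2, each with multiplicity 2. Total dimension 8*1*1 + 8*2*2 = 40 = |G|.

Argument: General theorem: in the regular representation of a finite group G, each irreducible appears with multiplicity equal to its dimension. Check: dim(rho_reg) = sum d_i^2 = 1 + 1 + 1 + 1 + 1 + 1 + 1 + 1 + 4 + 4 + 4 + 4 + 4 + 4 + 4 + 4 = 40 = |G|.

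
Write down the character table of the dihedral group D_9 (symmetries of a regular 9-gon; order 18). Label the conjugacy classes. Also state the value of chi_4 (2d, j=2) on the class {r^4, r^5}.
Conjugacy classes: {e} of size 1, {r^1, r^8} of size 2, {r^2, r^7} of size 2, {r^3, r^6} of size 2, {r^4, r^5} of size 2, {s, sr, ..., sr^8} of size 9.
Character table:
  irrep \ class              {e} (size 1)  {r^1, r^8} (size 2)  {r^2, r^7} (size 2)  {r^3, r^6} (size 2)  {r^4, r^5} (size 2)  {s, sr, ..., sr^8} (size 9)
  chi_1 (triv)               1             1                    1                    1                    1                    1                          
  chi_2 (sign: r->1, s->-1)  1             1                    1                    1                    1                    -1                         
  chi_3 (2d, j=1)            2             2*cos(2*pi/9)        2*cos(4*pi/9)        -1                   -2*cos(pi/9)         0                          
  chi_4 (2d, j=2)            2             2*cos(4*pi/9)        -2*cos(pi/9)         -1                   2*cos(2*pi/9)        0                          
  chi_5 (2d, j=3)            2             -1                   -1                   2                    -1                   0                          
  chi_6 (2d, j=4)            2             -2*cos(pi/9)         2*cos(2*pi/9)        -1                   2*cos(4*pi/9)        0                          

Spot check: chi_4 (2d, j=2) on {r^4, r^5} = 2*cos(2*pi/9).

Reasoning: D_9 has order 2*9 = 18 with 6 conjugacy classes, hence 6 irreducibles. Sum of squared dims 1 + 1 + 4 + 4 + 4 + 4 = 18 = |G|. Linear characters come from the abelianisation; the 2-dimensional irreps have character r^k -> 2*cos(2*pi*j*k/9), reflections -> 0.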